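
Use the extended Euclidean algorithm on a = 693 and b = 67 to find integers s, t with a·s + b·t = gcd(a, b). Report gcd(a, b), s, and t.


Euclidean algorithm on (693, 67) — divide until remainder is 0:
  693 = 10 · 67 + 23
  67 = 2 · 23 + 21
  23 = 1 · 21 + 2
  21 = 10 · 2 + 1
  2 = 2 · 1 + 0
gcd(693, 67) = 1.
Track Bezout coefficients alongside the remainders: start with r₀ = 693 = a·1 + b·0 (s = 1, t = 0) and r₁ = 67 = a·0 + b·1 (s = 0, t = 1); each new remainder r_{k+1} = r_{k-1} − q_k·r_k inherits s_{k+1} = s_{k-1} − q_k·s_k, t_{k+1} = t_{k-1} − q_k·t_k, so r_k = a·s_k + b·t_k at every step:
  q = 10: r = 23, s = 1 − 10·0 = 1, t = 0 − 10·1 = -10  (check: 693·1 + 67·(-10) = 23)
  q = 2: r = 21, s = 0 − 2·1 = -2, t = 1 − 2·(-10) = 21  (check: 693·(-2) + 67·21 = 21)
  q = 1: r = 2, s = 1 − 1·(-2) = 3, t = -10 − 1·21 = -31  (check: 693·3 + 67·(-31) = 2)
  q = 10: r = 1, s = -2 − 10·3 = -32, t = 21 − 10·(-31) = 331  (check: 693·(-32) + 67·331 = 1)
The row with r = 1 (the gcd) gives the Bezout coefficients s = -32, t = 331.
Result: 693 · (-32) + 67 · (331) = 1.

gcd(693, 67) = 1; s = -32, t = 331 (check: 693·(-32) + 67·331 = 1).


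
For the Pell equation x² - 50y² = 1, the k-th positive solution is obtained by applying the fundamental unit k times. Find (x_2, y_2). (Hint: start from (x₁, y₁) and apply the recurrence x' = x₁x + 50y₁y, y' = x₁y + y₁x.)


Step 1: Find the fundamental solution (x₁, y₁) of x² - 50y² = 1.
  Expand √50 as a continued fraction. a₀ = ⌊√50⌋ = 7; iterate m_{k+1} = d_k·a_k − m_k, d_{k+1} = (50 − m_{k+1}²)/d_k, a_{k+1} = ⌊(a₀ + m_{k+1})/d_{k+1}⌋ (starting m₀ = 0, d₀ = 1), with convergents p_k = a_k·p_{k-1} + p_{k-2}, q_k = a_k·q_{k-1} + q_{k-2} (p₋₁ = 1, q₋₁ = 0):
  k = 0: a₀ = 7; p₀/q₀ = 7/1; p₀² − 50·q₀² = 49 − 50 = -1.
  k = 1: m = 7, d = 1, a = ⌊(7 + 7)/1⌋ = 14; p/q = (14·7 + 1)/(14·1 + 0) = 99/14; p² − 50·q² = 9801 − 9800 = 1.
  The first convergent with p² − 50·q² = 1 gives the fundamental solution (x₁, y₁) = (99, 14).
Step 2: Apply the recurrence (x_{n+1}, y_{n+1}) = (x₁x_n + 50y₁y_n, x₁y_n + y₁x_n) repeatedly.
  From (x_1, y_1) = (99, 14): x_2 = 99·99 + 50·14·14 = 19601; y_2 = 99·14 + 14·99 = 2772.
Step 3: Verify x_2² - 50·y_2² = 384199201 - 384199200 = 1 (should be 1). ✓

(x_1, y_1) = (99, 14); (x_2, y_2) = (19601, 2772).


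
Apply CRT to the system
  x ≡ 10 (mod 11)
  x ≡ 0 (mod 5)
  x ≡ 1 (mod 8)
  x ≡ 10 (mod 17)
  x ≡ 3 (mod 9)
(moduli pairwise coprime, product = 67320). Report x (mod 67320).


Product of moduli M = 11 · 5 · 8 · 17 · 9 = 67320.
Merge one congruence at a time:
  Start: x ≡ 10 (mod 11).
  Combine with x ≡ 0 (mod 5); new modulus lcm = 55.
    Write x = 10 + 11·t and substitute into x ≡ 0 (mod 5): 11·t ≡ 0 − 10 = -10 (mod 5).
    Reduce coefficients mod 5: 1·t ≡ 0 (mod 5).
    So t ≡ 0 (mod 5).
    Then x = 10 + 11·0 = 10, valid modulo lcm(11, 5) = 55: x ≡ 10 (mod 55).
  Combine with x ≡ 1 (mod 8); new modulus lcm = 440.
    Write x = 10 + 55·t and substitute into x ≡ 1 (mod 8): 55·t ≡ 1 − 10 = -9 (mod 8).
    Reduce coefficients mod 8: 7·t ≡ 7 (mod 8).
    The inverse of 7 mod 8 is 7 (since 7·7 = 49 = 6·8 + 1), so t ≡ 7·7 = 49 ≡ 1 (mod 8).
    Then x = 10 + 55·1 = 65, valid modulo lcm(55, 8) = 440: x ≡ 65 (mod 440).
  Combine with x ≡ 10 (mod 17); new modulus lcm = 7480.
    Write x = 65 + 440·t and substitute into x ≡ 10 (mod 17): 440·t ≡ 10 − 65 = -55 (mod 17).
    Reduce coefficients mod 17: 15·t ≡ 13 (mod 17).
    The inverse of 15 mod 17 is 8 (since 15·8 = 120 = 7·17 + 1), so t ≡ 8·13 = 104 ≡ 2 (mod 17).
    Then x = 65 + 440·2 = 945, valid modulo lcm(440, 17) = 7480: x ≡ 945 (mod 7480).
  Combine with x ≡ 3 (mod 9); new modulus lcm = 67320.
    Write x = 945 + 7480·t and substitute into x ≡ 3 (mod 9): 7480·t ≡ 3 − 945 = -942 (mod 9).
    Reduce coefficients mod 9: 1·t ≡ 3 (mod 9).
    So t ≡ 3 (mod 9).
    Then x = 945 + 7480·3 = 23385, valid modulo lcm(7480, 9) = 67320: x ≡ 23385 (mod 67320).
Verify against each original: 23385 mod 11 = 10, 23385 mod 5 = 0, 23385 mod 8 = 1, 23385 mod 17 = 10, 23385 mod 9 = 3.

x ≡ 23385 (mod 67320).


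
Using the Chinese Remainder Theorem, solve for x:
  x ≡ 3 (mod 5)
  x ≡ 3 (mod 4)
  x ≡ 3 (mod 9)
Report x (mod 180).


Moduli 5, 4, 9 are pairwise coprime; by CRT there is a unique solution modulo M = 5 · 4 · 9 = 180.
Solve pairwise, accumulating the modulus:
  Start with x ≡ 3 (mod 5).
  Combine with x ≡ 3 (mod 4): since gcd(5, 4) = 1, we get a unique residue mod 20.
    Write x = 3 + 5·t and substitute into x ≡ 3 (mod 4): 5·t ≡ 3 − 3 = 0 (mod 4).
    Reduce coefficients mod 4: 1·t ≡ 0 (mod 4).
    So t ≡ 0 (mod 4).
    Then x = 3 + 5·0 = 3, valid modulo lcm(5, 4) = 20: x ≡ 3 (mod 20).
  Combine with x ≡ 3 (mod 9): since gcd(20, 9) = 1, we get a unique residue mod 180.
    Write x = 3 + 20·t and substitute into x ≡ 3 (mod 9): 20·t ≡ 3 − 3 = 0 (mod 9).
    Reduce coefficients mod 9: 2·t ≡ 0 (mod 9).
    The inverse of 2 mod 9 is 5 (since 2·5 = 10 = 1·9 + 1), so t ≡ 5·0 = 0 ≡ 0 (mod 9).
    Then x = 3 + 20·0 = 3, valid modulo lcm(20, 9) = 180: x ≡ 3 (mod 180).
Verify: 3 mod 5 = 3 ✓, 3 mod 4 = 3 ✓, 3 mod 9 = 3 ✓.

x ≡ 3 (mod 180).


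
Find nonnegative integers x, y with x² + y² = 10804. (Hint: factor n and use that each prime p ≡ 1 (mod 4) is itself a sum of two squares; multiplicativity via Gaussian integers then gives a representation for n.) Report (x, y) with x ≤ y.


Step 1: Factor n = 10804 = 2^2 · 37 · 73.
Step 2: Check the mod-4 condition on each prime factor: 2 = 2 (special); 37 ≡ 1 (mod 4), exponent 1; 73 ≡ 1 (mod 4), exponent 1.
All primes ≡ 3 (mod 4) appear to even exponent (or don't appear), so by the two-squares theorem n IS expressible as a sum of two squares.
Step 3: Build a representation. Group n = k² · m with k = 2 and m = 37 · 73 = 2701 (a product of primes ≡ 1 (mod 4)); a representation of m scales to one of n via (k·x)² + (k·y)² = k²(x² + y²). Each prime p ≡ 1 (mod 4) is itself a sum of two squares; find a² by testing p − a² for a perfect square:
  37: 37 − 1² = 36 = 6² ⇒ 37 = 1² + 6².
  73: 73 − 1² = 72, 73 − 2² = 69, 73 − 3² = 64 = 8² ⇒ 73 = 3² + 8².
  Combine using the Brahmagupta–Fibonacci identity (a² + b²)(c² + d²) = (ac − bd)² + (ad + bc)² = (ac + bd)² + (ad − bc)²:
  37 · 73 = 2701: from (1² + 6²)(3² + 8²), take (1·3 − 6·8, 1·8 + 6·3) = (3 − 48, 8 + 18) = (-45, 26); dropping signs (only squares matter) gives (45, 26); check 45² + 26² = 2025 + 676 = 2701 ✓.
  Scale by k = 2: (2·45, 2·26) = (90, 52).
Step 4: Order so x ≤ y and verify: 52² + 90² = 2704 + 8100 = 10804 = n. ✓

n = 10804 = 52² + 90² (one valid representation with x ≤ y).


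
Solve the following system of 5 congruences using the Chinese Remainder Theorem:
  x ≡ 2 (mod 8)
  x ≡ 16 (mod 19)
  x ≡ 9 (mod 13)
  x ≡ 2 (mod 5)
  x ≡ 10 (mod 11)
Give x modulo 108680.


Product of moduli M = 8 · 19 · 13 · 5 · 11 = 108680.
Merge one congruence at a time:
  Start: x ≡ 2 (mod 8).
  Combine with x ≡ 16 (mod 19); new modulus lcm = 152.
    Write x = 2 + 8·t and substitute into x ≡ 16 (mod 19): 8·t ≡ 16 − 2 = 14 (mod 19).
    The inverse of 8 mod 19 is 12 (since 8·12 = 96 = 5·19 + 1), so t ≡ 12·14 = 168 ≡ 16 (mod 19).
    Then x = 2 + 8·16 = 130, valid modulo lcm(8, 19) = 152: x ≡ 130 (mod 152).
  Combine with x ≡ 9 (mod 13); new modulus lcm = 1976.
    Write x = 130 + 152·t and substitute into x ≡ 9 (mod 13): 152·t ≡ 9 − 130 = -121 (mod 13).
    Reduce coefficients mod 13: 9·t ≡ 9 (mod 13).
    The inverse of 9 mod 13 is 3 (since 9·3 = 27 = 2·13 + 1), so t ≡ 3·9 = 27 ≡ 1 (mod 13).
    Then x = 130 + 152·1 = 282, valid modulo lcm(152, 13) = 1976: x ≡ 282 (mod 1976).
  Combine with x ≡ 2 (mod 5); new modulus lcm = 9880.
    Write x = 282 + 1976·t and substitute into x ≡ 2 (mod 5): 1976·t ≡ 2 − 282 = -280 (mod 5).
    Reduce coefficients mod 5: 1·t ≡ 0 (mod 5).
    So t ≡ 0 (mod 5).
    Then x = 282 + 1976·0 = 282, valid modulo lcm(1976, 5) = 9880: x ≡ 282 (mod 9880).
  Combine with x ≡ 10 (mod 11); new modulus lcm = 108680.
    Write x = 282 + 9880·t and substitute into x ≡ 10 (mod 11): 9880·t ≡ 10 − 282 = -272 (mod 11).
    Reduce coefficients mod 11: 2·t ≡ 3 (mod 11).
    The inverse of 2 mod 11 is 6 (since 2·6 = 12 = 1·11 + 1), so t ≡ 6·3 = 18 ≡ 7 (mod 11).
    Then x = 282 + 9880·7 = 69442, valid modulo lcm(9880, 11) = 108680: x ≡ 69442 (mod 108680).
Verify against each original: 69442 mod 8 = 2, 69442 mod 19 = 16, 69442 mod 13 = 9, 69442 mod 5 = 2, 69442 mod 11 = 10.

x ≡ 69442 (mod 108680).


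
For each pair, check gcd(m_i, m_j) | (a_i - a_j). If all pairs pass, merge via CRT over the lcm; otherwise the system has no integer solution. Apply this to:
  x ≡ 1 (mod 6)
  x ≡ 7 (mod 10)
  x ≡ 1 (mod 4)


Moduli 6, 10, 4 are not pairwise coprime, so CRT works modulo lcm(m_i) when all pairwise compatibility conditions hold.
Pairwise compatibility: gcd(m_i, m_j) must divide a_i - a_j for every pair.
Merge one congruence at a time:
  Start: x ≡ 1 (mod 6).
  Combine with x ≡ 7 (mod 10): gcd(6, 10) = 2; 7 - 1 = 6, which IS divisible by 2, so compatible.
    Write x = 1 + 6·t and substitute into x ≡ 7 (mod 10): 6·t ≡ 7 − 1 = 6 (mod 10).
    Divide the congruence (and modulus) by g = 2: 3·t ≡ 3 (mod 5).
    The inverse of 3 mod 5 is 2 (since 3·2 = 6 = 1·5 + 1), so t ≡ 2·3 = 6 ≡ 1 (mod 5).
    Then x = 1 + 6·1 = 7, valid modulo lcm(6, 10) = 30: x ≡ 7 (mod 30).
  Combine with x ≡ 1 (mod 4): gcd(30, 4) = 2; 1 - 7 = -6, which IS divisible by 2, so compatible.
    Write x = 7 + 30·t and substitute into x ≡ 1 (mod 4): 30·t ≡ 1 − 7 = -6 (mod 4).
    Divide the congruence (and modulus) by g = 2: 15·t ≡ -3 (mod 2).
    Reduce coefficients mod 2: 1·t ≡ 1 (mod 2).
    So t ≡ 1 (mod 2).
    Then x = 7 + 30·1 = 37, valid modulo lcm(30, 4) = 60: x ≡ 37 (mod 60).
Verify: 37 mod 6 = 1, 37 mod 10 = 7, 37 mod 4 = 1.

x ≡ 37 (mod 60).


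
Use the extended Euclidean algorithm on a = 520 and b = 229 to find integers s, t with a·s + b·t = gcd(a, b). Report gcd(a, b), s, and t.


Euclidean algorithm on (520, 229) — divide until remainder is 0:
  520 = 2 · 229 + 62
  229 = 3 · 62 + 43
  62 = 1 · 43 + 19
  43 = 2 · 19 + 5
  19 = 3 · 5 + 4
  5 = 1 · 4 + 1
  4 = 4 · 1 + 0
gcd(520, 229) = 1.
Track Bezout coefficients alongside the remainders: start with r₀ = 520 = a·1 + b·0 (s = 1, t = 0) and r₁ = 229 = a·0 + b·1 (s = 0, t = 1); each new remainder r_{k+1} = r_{k-1} − q_k·r_k inherits s_{k+1} = s_{k-1} − q_k·s_k, t_{k+1} = t_{k-1} − q_k·t_k, so r_k = a·s_k + b·t_k at every step:
  q = 2: r = 62, s = 1 − 2·0 = 1, t = 0 − 2·1 = -2  (check: 520·1 + 229·(-2) = 62)
  q = 3: r = 43, s = 0 − 3·1 = -3, t = 1 − 3·(-2) = 7  (check: 520·(-3) + 229·7 = 43)
  q = 1: r = 19, s = 1 − 1·(-3) = 4, t = -2 − 1·7 = -9  (check: 520·4 + 229·(-9) = 19)
  q = 2: r = 5, s = -3 − 2·4 = -11, t = 7 − 2·(-9) = 25  (check: 520·(-11) + 229·25 = 5)
  q = 3: r = 4, s = 4 − 3·(-11) = 37, t = -9 − 3·25 = -84  (check: 520·37 + 229·(-84) = 4)
  q = 1: r = 1, s = -11 − 1·37 = -48, t = 25 − 1·(-84) = 109  (check: 520·(-48) + 229·109 = 1)
The row with r = 1 (the gcd) gives the Bezout coefficients s = -48, t = 109.
Result: 520 · (-48) + 229 · (109) = 1.

gcd(520, 229) = 1; s = -48, t = 109 (check: 520·(-48) + 229·109 = 1).


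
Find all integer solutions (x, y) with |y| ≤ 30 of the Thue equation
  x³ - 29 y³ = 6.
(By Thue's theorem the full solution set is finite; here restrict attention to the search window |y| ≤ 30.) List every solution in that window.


The equation is x³ - 29y³ = 6. For fixed y, x³ = 29·y³ + 6, so a solution requires the RHS to be a perfect cube.
Strategy: iterate y from -30 to 30, compute RHS = 29·y³ + 6, and check whether it is a (positive or negative) perfect cube.
Check small values of y:
  y = 0: RHS = 6 is not a perfect cube.
  y = 1: RHS = 35 is not a perfect cube.
  y = -1: RHS = -23 is not a perfect cube.
  y = 2: RHS = 238 is not a perfect cube.
  y = -2: RHS = -226 is not a perfect cube.
  y = 3: RHS = 789 is not a perfect cube.
  y = -3: RHS = -777 is not a perfect cube.
Continuing the search up to |y| = 30 finds no solutions either.
No (x, y) in the scanned range satisfies the equation.

No integer solutions with |y| ≤ 30.


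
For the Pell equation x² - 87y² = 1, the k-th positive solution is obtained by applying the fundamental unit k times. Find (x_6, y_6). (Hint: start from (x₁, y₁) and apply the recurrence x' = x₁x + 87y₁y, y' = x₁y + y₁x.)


Step 1: Find the fundamental solution (x₁, y₁) of x² - 87y² = 1.
  Expand √87 as a continued fraction. a₀ = ⌊√87⌋ = 9; iterate m_{k+1} = d_k·a_k − m_k, d_{k+1} = (87 − m_{k+1}²)/d_k, a_{k+1} = ⌊(a₀ + m_{k+1})/d_{k+1}⌋ (starting m₀ = 0, d₀ = 1), with convergents p_k = a_k·p_{k-1} + p_{k-2}, q_k = a_k·q_{k-1} + q_{k-2} (p₋₁ = 1, q₋₁ = 0):
  k = 0: a₀ = 9; p₀/q₀ = 9/1; p₀² − 87·q₀² = 81 − 87 = -6.
  k = 1: m = 9, d = 6, a = ⌊(9 + 9)/6⌋ = 3; p/q = (3·9 + 1)/(3·1 + 0) = 28/3; p² − 87·q² = 784 − 783 = 1.
  The first convergent with p² − 87·q² = 1 gives the fundamental solution (x₁, y₁) = (28, 3).
Step 2: Apply the recurrence (x_{n+1}, y_{n+1}) = (x₁x_n + 87y₁y_n, x₁y_n + y₁x_n) repeatedly.
  From (x_1, y_1) = (28, 3): x_2 = 28·28 + 87·3·3 = 1567; y_2 = 28·3 + 3·28 = 168.
  From (x_2, y_2) = (1567, 168): x_3 = 28·1567 + 87·3·168 = 87724; y_3 = 28·168 + 3·1567 = 9405.
  From (x_3, y_3) = (87724, 9405): x_4 = 28·87724 + 87·3·9405 = 4910977; y_4 = 28·9405 + 3·87724 = 526512.
  From (x_4, y_4) = (4910977, 526512): x_5 = 28·4910977 + 87·3·526512 = 274926988; y_5 = 28·526512 + 3·4910977 = 29475267.
  From (x_5, y_5) = (274926988, 29475267): x_6 = 28·274926988 + 87·3·29475267 = 15391000351; y_6 = 28·29475267 + 3·274926988 = 1650088440.
Step 3: Verify x_6² - 87·y_6² = 236882891804482123201 - 236882891804482123200 = 1 (should be 1). ✓

(x_1, y_1) = (28, 3); (x_6, y_6) = (15391000351, 1650088440).


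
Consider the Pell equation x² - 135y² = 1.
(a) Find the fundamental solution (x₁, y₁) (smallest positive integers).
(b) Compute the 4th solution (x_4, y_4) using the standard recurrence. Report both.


Step 1: Find the fundamental solution (x₁, y₁) of x² - 135y² = 1.
  Expand √135 as a continued fraction. a₀ = ⌊√135⌋ = 11; iterate m_{k+1} = d_k·a_k − m_k, d_{k+1} = (135 − m_{k+1}²)/d_k, a_{k+1} = ⌊(a₀ + m_{k+1})/d_{k+1}⌋ (starting m₀ = 0, d₀ = 1), with convergents p_k = a_k·p_{k-1} + p_{k-2}, q_k = a_k·q_{k-1} + q_{k-2} (p₋₁ = 1, q₋₁ = 0):
  k = 0: a₀ = 11; p₀/q₀ = 11/1; p₀² − 135·q₀² = 121 − 135 = -14.
  k = 1: m = 11, d = 14, a = ⌊(11 + 11)/14⌋ = 1; p/q = (1·11 + 1)/(1·1 + 0) = 12/1; p² − 135·q² = 144 − 135 = 9.
  k = 2: m = 3, d = 9, a = ⌊(11 + 3)/9⌋ = 1; p/q = (1·12 + 11)/(1·1 + 1) = 23/2; p² − 135·q² = 529 − 540 = -11.
  k = 3: m = 6, d = 11, a = ⌊(11 + 6)/11⌋ = 1; p/q = (1·23 + 12)/(1·2 + 1) = 35/3; p² − 135·q² = 1225 − 1215 = 10.
  k = 4: m = 5, d = 10, a = ⌊(11 + 5)/10⌋ = 1; p/q = (1·35 + 23)/(1·3 + 2) = 58/5; p² − 135·q² = 3364 − 3375 = -11.
  k = 5: m = 5, d = 11, a = ⌊(11 + 5)/11⌋ = 1; p/q = (1·58 + 35)/(1·5 + 3) = 93/8; p² − 135·q² = 8649 − 8640 = 9.
  k = 6: m = 6, d = 9, a = ⌊(11 + 6)/9⌋ = 1; p/q = (1·93 + 58)/(1·8 + 5) = 151/13; p² − 135·q² = 22801 − 22815 = -14.
  k = 7: m = 3, d = 14, a = ⌊(11 + 3)/14⌋ = 1; p/q = (1·151 + 93)/(1·13 + 8) = 244/21; p² − 135·q² = 59536 − 59535 = 1.
  The first convergent with p² − 135·q² = 1 gives the fundamental solution (x₁, y₁) = (244, 21).
Step 2: Apply the recurrence (x_{n+1}, y_{n+1}) = (x₁x_n + 135y₁y_n, x₁y_n + y₁x_n) repeatedly.
  From (x_1, y_1) = (244, 21): x_2 = 244·244 + 135·21·21 = 119071; y_2 = 244·21 + 21·244 = 10248.
  From (x_2, y_2) = (119071, 10248): x_3 = 244·119071 + 135·21·10248 = 58106404; y_3 = 244·10248 + 21·119071 = 5001003.
  From (x_3, y_3) = (58106404, 5001003): x_4 = 244·58106404 + 135·21·5001003 = 28355806081; y_4 = 244·5001003 + 21·58106404 = 2440479216.
Step 3: Verify x_4² - 135·y_4² = 804051738503276578561 - 804051738503276578560 = 1 (should be 1). ✓

(x_1, y_1) = (244, 21); (x_4, y_4) = (28355806081, 2440479216).


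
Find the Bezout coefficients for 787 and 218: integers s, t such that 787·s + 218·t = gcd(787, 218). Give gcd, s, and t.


Euclidean algorithm on (787, 218) — divide until remainder is 0:
  787 = 3 · 218 + 133
  218 = 1 · 133 + 85
  133 = 1 · 85 + 48
  85 = 1 · 48 + 37
  48 = 1 · 37 + 11
  37 = 3 · 11 + 4
  11 = 2 · 4 + 3
  4 = 1 · 3 + 1
  3 = 3 · 1 + 0
gcd(787, 218) = 1.
Track Bezout coefficients alongside the remainders: start with r₀ = 787 = a·1 + b·0 (s = 1, t = 0) and r₁ = 218 = a·0 + b·1 (s = 0, t = 1); each new remainder r_{k+1} = r_{k-1} − q_k·r_k inherits s_{k+1} = s_{k-1} − q_k·s_k, t_{k+1} = t_{k-1} − q_k·t_k, so r_k = a·s_k + b·t_k at every step:
  q = 3: r = 133, s = 1 − 3·0 = 1, t = 0 − 3·1 = -3  (check: 787·1 + 218·(-3) = 133)
  q = 1: r = 85, s = 0 − 1·1 = -1, t = 1 − 1·(-3) = 4  (check: 787·(-1) + 218·4 = 85)
  q = 1: r = 48, s = 1 − 1·(-1) = 2, t = -3 − 1·4 = -7  (check: 787·2 + 218·(-7) = 48)
  q = 1: r = 37, s = -1 − 1·2 = -3, t = 4 − 1·(-7) = 11  (check: 787·(-3) + 218·11 = 37)
  q = 1: r = 11, s = 2 − 1·(-3) = 5, t = -7 − 1·11 = -18  (check: 787·5 + 218·(-18) = 11)
  q = 3: r = 4, s = -3 − 3·5 = -18, t = 11 − 3·(-18) = 65  (check: 787·(-18) + 218·65 = 4)
  q = 2: r = 3, s = 5 − 2·(-18) = 41, t = -18 − 2·65 = -148  (check: 787·41 + 218·(-148) = 3)
  q = 1: r = 1, s = -18 − 1·41 = -59, t = 65 − 1·(-148) = 213  (check: 787·(-59) + 218·213 = 1)
The row with r = 1 (the gcd) gives the Bezout coefficients s = -59, t = 213.
Result: 787 · (-59) + 218 · (213) = 1.

gcd(787, 218) = 1; s = -59, t = 213 (check: 787·(-59) + 218·213 = 1).


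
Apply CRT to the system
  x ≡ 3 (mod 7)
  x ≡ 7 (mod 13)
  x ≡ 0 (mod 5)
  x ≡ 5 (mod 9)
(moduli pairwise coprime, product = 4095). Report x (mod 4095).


Product of moduli M = 7 · 13 · 5 · 9 = 4095.
Merge one congruence at a time:
  Start: x ≡ 3 (mod 7).
  Combine with x ≡ 7 (mod 13); new modulus lcm = 91.
    Write x = 3 + 7·t and substitute into x ≡ 7 (mod 13): 7·t ≡ 7 − 3 = 4 (mod 13).
    The inverse of 7 mod 13 is 2 (since 7·2 = 14 = 1·13 + 1), so t ≡ 2·4 = 8 ≡ 8 (mod 13).
    Then x = 3 + 7·8 = 59, valid modulo lcm(7, 13) = 91: x ≡ 59 (mod 91).
  Combine with x ≡ 0 (mod 5); new modulus lcm = 455.
    Write x = 59 + 91·t and substitute into x ≡ 0 (mod 5): 91·t ≡ 0 − 59 = -59 (mod 5).
    Reduce coefficients mod 5: 1·t ≡ 1 (mod 5).
    So t ≡ 1 (mod 5).
    Then x = 59 + 91·1 = 150, valid modulo lcm(91, 5) = 455: x ≡ 150 (mod 455).
  Combine with x ≡ 5 (mod 9); new modulus lcm = 4095.
    Write x = 150 + 455·t and substitute into x ≡ 5 (mod 9): 455·t ≡ 5 − 150 = -145 (mod 9).
    Reduce coefficients mod 9: 5·t ≡ 8 (mod 9).
    The inverse of 5 mod 9 is 2 (since 5·2 = 10 = 1·9 + 1), so t ≡ 2·8 = 16 ≡ 7 (mod 9).
    Then x = 150 + 455·7 = 3335, valid modulo lcm(455, 9) = 4095: x ≡ 3335 (mod 4095).
Verify against each original: 3335 mod 7 = 3, 3335 mod 13 = 7, 3335 mod 5 = 0, 3335 mod 9 = 5.

x ≡ 3335 (mod 4095).


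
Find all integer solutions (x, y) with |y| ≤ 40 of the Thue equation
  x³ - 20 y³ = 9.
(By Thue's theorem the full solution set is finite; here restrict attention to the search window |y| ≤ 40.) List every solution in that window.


The equation is x³ - 20y³ = 9. For fixed y, x³ = 20·y³ + 9, so a solution requires the RHS to be a perfect cube.
Strategy: iterate y from -40 to 40, compute RHS = 20·y³ + 9, and check whether it is a (positive or negative) perfect cube.
Check small values of y:
  y = 0: RHS = 9 is not a perfect cube.
  y = 1: RHS = 29 is not a perfect cube.
  y = -1: RHS = -11 is not a perfect cube.
  y = 2: RHS = 169 is not a perfect cube.
  y = -2: RHS = -151 is not a perfect cube.
  y = 3: RHS = 549 is not a perfect cube.
  y = -3: RHS = -531 is not a perfect cube.
Continuing the search up to |y| = 40 finds no solutions either.
No (x, y) in the scanned range satisfies the equation.

No integer solutions with |y| ≤ 40.


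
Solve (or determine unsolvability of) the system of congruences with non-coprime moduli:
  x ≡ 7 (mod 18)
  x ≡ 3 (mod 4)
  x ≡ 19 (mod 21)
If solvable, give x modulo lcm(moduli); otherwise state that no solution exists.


Moduli 18, 4, 21 are not pairwise coprime, so CRT works modulo lcm(m_i) when all pairwise compatibility conditions hold.
Pairwise compatibility: gcd(m_i, m_j) must divide a_i - a_j for every pair.
Merge one congruence at a time:
  Start: x ≡ 7 (mod 18).
  Combine with x ≡ 3 (mod 4): gcd(18, 4) = 2; 3 - 7 = -4, which IS divisible by 2, so compatible.
    Write x = 7 + 18·t and substitute into x ≡ 3 (mod 4): 18·t ≡ 3 − 7 = -4 (mod 4).
    Divide the congruence (and modulus) by g = 2: 9·t ≡ -2 (mod 2).
    Reduce coefficients mod 2: 1·t ≡ 0 (mod 2).
    So t ≡ 0 (mod 2).
    Then x = 7 + 18·0 = 7, valid modulo lcm(18, 4) = 36: x ≡ 7 (mod 36).
  Combine with x ≡ 19 (mod 21): gcd(36, 21) = 3; 19 - 7 = 12, which IS divisible by 3, so compatible.
    Write x = 7 + 36·t and substitute into x ≡ 19 (mod 21): 36·t ≡ 19 − 7 = 12 (mod 21).
    Divide the congruence (and modulus) by g = 3: 12·t ≡ 4 (mod 7).
    Reduce coefficients mod 7: 5·t ≡ 4 (mod 7).
    The inverse of 5 mod 7 is 3 (since 5·3 = 15 = 2·7 + 1), so t ≡ 3·4 = 12 ≡ 5 (mod 7).
    Then x = 7 + 36·5 = 187, valid modulo lcm(36, 21) = 252: x ≡ 187 (mod 252).
Verify: 187 mod 18 = 7, 187 mod 4 = 3, 187 mod 21 = 19.

x ≡ 187 (mod 252).


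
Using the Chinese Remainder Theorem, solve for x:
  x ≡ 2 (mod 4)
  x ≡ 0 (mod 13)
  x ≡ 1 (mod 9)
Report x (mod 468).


Moduli 4, 13, 9 are pairwise coprime; by CRT there is a unique solution modulo M = 4 · 13 · 9 = 468.
Solve pairwise, accumulating the modulus:
  Start with x ≡ 2 (mod 4).
  Combine with x ≡ 0 (mod 13): since gcd(4, 13) = 1, we get a unique residue mod 52.
    Write x = 2 + 4·t and substitute into x ≡ 0 (mod 13): 4·t ≡ 0 − 2 = -2 (mod 13).
    Reduce coefficients mod 13: 4·t ≡ 11 (mod 13).
    The inverse of 4 mod 13 is 10 (since 4·10 = 40 = 3·13 + 1), so t ≡ 10·11 = 110 ≡ 6 (mod 13).
    Then x = 2 + 4·6 = 26, valid modulo lcm(4, 13) = 52: x ≡ 26 (mod 52).
  Combine with x ≡ 1 (mod 9): since gcd(52, 9) = 1, we get a unique residue mod 468.
    Write x = 26 + 52·t and substitute into x ≡ 1 (mod 9): 52·t ≡ 1 − 26 = -25 (mod 9).
    Reduce coefficients mod 9: 7·t ≡ 2 (mod 9).
    The inverse of 7 mod 9 is 4 (since 7·4 = 28 = 3·9 + 1), so t ≡ 4·2 = 8 ≡ 8 (mod 9).
    Then x = 26 + 52·8 = 442, valid modulo lcm(52, 9) = 468: x ≡ 442 (mod 468).
Verify: 442 mod 4 = 2 ✓, 442 mod 13 = 0 ✓, 442 mod 9 = 1 ✓.

x ≡ 442 (mod 468).


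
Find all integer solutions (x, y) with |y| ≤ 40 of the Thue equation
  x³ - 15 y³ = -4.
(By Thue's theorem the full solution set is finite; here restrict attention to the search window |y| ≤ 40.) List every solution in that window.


The equation is x³ - 15y³ = -4. For fixed y, x³ = 15·y³ − 4, so a solution requires the RHS to be a perfect cube.
Strategy: iterate y from -40 to 40, compute RHS = 15·y³ − 4, and check whether it is a (positive or negative) perfect cube.
Check small values of y:
  y = 0: RHS = -4 is not a perfect cube.
  y = 1: RHS = 11 is not a perfect cube.
  y = -1: RHS = -19 is not a perfect cube.
  y = 2: RHS = 116 is not a perfect cube.
  y = -2: RHS = -124 is not a perfect cube.
  y = 3: RHS = 401 is not a perfect cube.
  y = -3: RHS = -409 is not a perfect cube.
Continuing the search up to |y| = 40 finds no solutions either.
No (x, y) in the scanned range satisfies the equation.

No integer solutions with |y| ≤ 40.


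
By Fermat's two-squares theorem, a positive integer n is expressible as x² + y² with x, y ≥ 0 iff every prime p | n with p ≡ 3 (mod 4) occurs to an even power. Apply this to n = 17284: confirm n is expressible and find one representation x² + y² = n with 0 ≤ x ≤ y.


Step 1: Factor n = 17284 = 2^2 · 29 · 149.
Step 2: Check the mod-4 condition on each prime factor: 2 = 2 (special); 29 ≡ 1 (mod 4), exponent 1; 149 ≡ 1 (mod 4), exponent 1.
All primes ≡ 3 (mod 4) appear to even exponent (or don't appear), so by the two-squares theorem n IS expressible as a sum of two squares.
Step 3: Build a representation. Group n = k² · m with k = 2 and m = 29 · 149 = 4321 (a product of primes ≡ 1 (mod 4)); a representation of m scales to one of n via (k·x)² + (k·y)² = k²(x² + y²). Each prime p ≡ 1 (mod 4) is itself a sum of two squares; find a² by testing p − a² for a perfect square:
  29: 29 − 1² = 28, 29 − 2² = 25 = 5² ⇒ 29 = 2² + 5².
  149: 149 − 1² = 148, 149 − 2² = 145, 149 − 3² = 140, 149 − 4² = 133, 149 − 5² = 124, 149 − 6² = 113, 149 − 7² = 100 = 10² ⇒ 149 = 7² + 10².
  Combine using the Brahmagupta–Fibonacci identity (a² + b²)(c² + d²) = (ac − bd)² + (ad + bc)² = (ac + bd)² + (ad − bc)²:
  29 · 149 = 4321: from (2² + 5²)(7² + 10²), take (2·7 − 5·10, 2·10 + 5·7) = (14 − 50, 20 + 35) = (-36, 55); dropping signs (only squares matter) gives (36, 55); check 36² + 55² = 1296 + 3025 = 4321 ✓.
  Scale by k = 2: (2·36, 2·55) = (72, 110).
Step 4: Order so x ≤ y and verify: 72² + 110² = 5184 + 12100 = 17284 = n. ✓

n = 17284 = 72² + 110² (one valid representation with x ≤ y).


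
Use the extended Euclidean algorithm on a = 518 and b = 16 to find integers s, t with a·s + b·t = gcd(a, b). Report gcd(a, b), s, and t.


Euclidean algorithm on (518, 16) — divide until remainder is 0:
  518 = 32 · 16 + 6
  16 = 2 · 6 + 4
  6 = 1 · 4 + 2
  4 = 2 · 2 + 0
gcd(518, 16) = 2.
Track Bezout coefficients alongside the remainders: start with r₀ = 518 = a·1 + b·0 (s = 1, t = 0) and r₁ = 16 = a·0 + b·1 (s = 0, t = 1); each new remainder r_{k+1} = r_{k-1} − q_k·r_k inherits s_{k+1} = s_{k-1} − q_k·s_k, t_{k+1} = t_{k-1} − q_k·t_k, so r_k = a·s_k + b·t_k at every step:
  q = 32: r = 6, s = 1 − 32·0 = 1, t = 0 − 32·1 = -32  (check: 518·1 + 16·(-32) = 6)
  q = 2: r = 4, s = 0 − 2·1 = -2, t = 1 − 2·(-32) = 65  (check: 518·(-2) + 16·65 = 4)
  q = 1: r = 2, s = 1 − 1·(-2) = 3, t = -32 − 1·65 = -97  (check: 518·3 + 16·(-97) = 2)
The row with r = 2 (the gcd) gives the Bezout coefficients s = 3, t = -97.
Result: 518 · (3) + 16 · (-97) = 2.

gcd(518, 16) = 2; s = 3, t = -97 (check: 518·3 + 16·(-97) = 2).


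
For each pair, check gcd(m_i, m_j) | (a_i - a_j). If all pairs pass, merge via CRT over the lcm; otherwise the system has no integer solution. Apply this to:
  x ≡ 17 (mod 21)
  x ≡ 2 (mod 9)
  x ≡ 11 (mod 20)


Moduli 21, 9, 20 are not pairwise coprime, so CRT works modulo lcm(m_i) when all pairwise compatibility conditions hold.
Pairwise compatibility: gcd(m_i, m_j) must divide a_i - a_j for every pair.
Merge one congruence at a time:
  Start: x ≡ 17 (mod 21).
  Combine with x ≡ 2 (mod 9): gcd(21, 9) = 3; 2 - 17 = -15, which IS divisible by 3, so compatible.
    Write x = 17 + 21·t and substitute into x ≡ 2 (mod 9): 21·t ≡ 2 − 17 = -15 (mod 9).
    Divide the congruence (and modulus) by g = 3: 7·t ≡ -5 (mod 3).
    Reduce coefficients mod 3: 1·t ≡ 1 (mod 3).
    So t ≡ 1 (mod 3).
    Then x = 17 + 21·1 = 38, valid modulo lcm(21, 9) = 63: x ≡ 38 (mod 63).
  Combine with x ≡ 11 (mod 20): gcd(63, 20) = 1; 11 - 38 = -27, which IS divisible by 1, so compatible.
    Write x = 38 + 63·t and substitute into x ≡ 11 (mod 20): 63·t ≡ 11 − 38 = -27 (mod 20).
    Reduce coefficients mod 20: 3·t ≡ 13 (mod 20).
    The inverse of 3 mod 20 is 7 (since 3·7 = 21 = 1·20 + 1), so t ≡ 7·13 = 91 ≡ 11 (mod 20).
    Then x = 38 + 63·11 = 731, valid modulo lcm(63, 20) = 1260: x ≡ 731 (mod 1260).
Verify: 731 mod 21 = 17, 731 mod 9 = 2, 731 mod 20 = 11.

x ≡ 731 (mod 1260).


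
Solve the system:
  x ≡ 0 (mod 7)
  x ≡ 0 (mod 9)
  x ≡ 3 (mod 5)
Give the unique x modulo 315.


Moduli 7, 9, 5 are pairwise coprime; by CRT there is a unique solution modulo M = 7 · 9 · 5 = 315.
Solve pairwise, accumulating the modulus:
  Start with x ≡ 0 (mod 7).
  Combine with x ≡ 0 (mod 9): since gcd(7, 9) = 1, we get a unique residue mod 63.
    Write x = 0 + 7·t and substitute into x ≡ 0 (mod 9): 7·t ≡ 0 − 0 = 0 (mod 9).
    The inverse of 7 mod 9 is 4 (since 7·4 = 28 = 3·9 + 1), so t ≡ 4·0 = 0 ≡ 0 (mod 9).
    Then x = 0 + 7·0 = 0, valid modulo lcm(7, 9) = 63: x ≡ 0 (mod 63).
  Combine with x ≡ 3 (mod 5): since gcd(63, 5) = 1, we get a unique residue mod 315.
    Write x = 0 + 63·t and substitute into x ≡ 3 (mod 5): 63·t ≡ 3 − 0 = 3 (mod 5).
    Reduce coefficients mod 5: 3·t ≡ 3 (mod 5).
    The inverse of 3 mod 5 is 2 (since 3·2 = 6 = 1·5 + 1), so t ≡ 2·3 = 6 ≡ 1 (mod 5).
    Then x = 0 + 63·1 = 63, valid modulo lcm(63, 5) = 315: x ≡ 63 (mod 315).
Verify: 63 mod 7 = 0 ✓, 63 mod 9 = 0 ✓, 63 mod 5 = 3 ✓.

x ≡ 63 (mod 315).


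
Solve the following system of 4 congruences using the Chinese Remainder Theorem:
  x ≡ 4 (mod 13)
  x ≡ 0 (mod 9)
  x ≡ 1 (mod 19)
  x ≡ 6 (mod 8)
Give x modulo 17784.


Product of moduli M = 13 · 9 · 19 · 8 = 17784.
Merge one congruence at a time:
  Start: x ≡ 4 (mod 13).
  Combine with x ≡ 0 (mod 9); new modulus lcm = 117.
    Write x = 4 + 13·t and substitute into x ≡ 0 (mod 9): 13·t ≡ 0 − 4 = -4 (mod 9).
    Reduce coefficients mod 9: 4·t ≡ 5 (mod 9).
    The inverse of 4 mod 9 is 7 (since 4·7 = 28 = 3·9 + 1), so t ≡ 7·5 = 35 ≡ 8 (mod 9).
    Then x = 4 + 13·8 = 108, valid modulo lcm(13, 9) = 117: x ≡ 108 (mod 117).
  Combine with x ≡ 1 (mod 19); new modulus lcm = 2223.
    Write x = 108 + 117·t and substitute into x ≡ 1 (mod 19): 117·t ≡ 1 − 108 = -107 (mod 19).
    Reduce coefficients mod 19: 3·t ≡ 7 (mod 19).
    The inverse of 3 mod 19 is 13 (since 3·13 = 39 = 2·19 + 1), so t ≡ 13·7 = 91 ≡ 15 (mod 19).
    Then x = 108 + 117·15 = 1863, valid modulo lcm(117, 19) = 2223: x ≡ 1863 (mod 2223).
  Combine with x ≡ 6 (mod 8); new modulus lcm = 17784.
    Write x = 1863 + 2223·t and substitute into x ≡ 6 (mod 8): 2223·t ≡ 6 − 1863 = -1857 (mod 8).
    Reduce coefficients mod 8: 7·t ≡ 7 (mod 8).
    The inverse of 7 mod 8 is 7 (since 7·7 = 49 = 6·8 + 1), so t ≡ 7·7 = 49 ≡ 1 (mod 8).
    Then x = 1863 + 2223·1 = 4086, valid modulo lcm(2223, 8) = 17784: x ≡ 4086 (mod 17784).
Verify against each original: 4086 mod 13 = 4, 4086 mod 9 = 0, 4086 mod 19 = 1, 4086 mod 8 = 6.

x ≡ 4086 (mod 17784).


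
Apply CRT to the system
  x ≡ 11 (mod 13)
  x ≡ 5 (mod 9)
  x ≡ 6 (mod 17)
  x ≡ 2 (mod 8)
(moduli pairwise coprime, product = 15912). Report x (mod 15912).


Product of moduli M = 13 · 9 · 17 · 8 = 15912.
Merge one congruence at a time:
  Start: x ≡ 11 (mod 13).
  Combine with x ≡ 5 (mod 9); new modulus lcm = 117.
    Write x = 11 + 13·t and substitute into x ≡ 5 (mod 9): 13·t ≡ 5 − 11 = -6 (mod 9).
    Reduce coefficients mod 9: 4·t ≡ 3 (mod 9).
    The inverse of 4 mod 9 is 7 (since 4·7 = 28 = 3·9 + 1), so t ≡ 7·3 = 21 ≡ 3 (mod 9).
    Then x = 11 + 13·3 = 50, valid modulo lcm(13, 9) = 117: x ≡ 50 (mod 117).
  Combine with x ≡ 6 (mod 17); new modulus lcm = 1989.
    Write x = 50 + 117·t and substitute into x ≡ 6 (mod 17): 117·t ≡ 6 − 50 = -44 (mod 17).
    Reduce coefficients mod 17: 15·t ≡ 7 (mod 17).
    The inverse of 15 mod 17 is 8 (since 15·8 = 120 = 7·17 + 1), so t ≡ 8·7 = 56 ≡ 5 (mod 17).
    Then x = 50 + 117·5 = 635, valid modulo lcm(117, 17) = 1989: x ≡ 635 (mod 1989).
  Combine with x ≡ 2 (mod 8); new modulus lcm = 15912.
    Write x = 635 + 1989·t and substitute into x ≡ 2 (mod 8): 1989·t ≡ 2 − 635 = -633 (mod 8).
    Reduce coefficients mod 8: 5·t ≡ 7 (mod 8).
    The inverse of 5 mod 8 is 5 (since 5·5 = 25 = 3·8 + 1), so t ≡ 5·7 = 35 ≡ 3 (mod 8).
    Then x = 635 + 1989·3 = 6602, valid modulo lcm(1989, 8) = 15912: x ≡ 6602 (mod 15912).
Verify against each original: 6602 mod 13 = 11, 6602 mod 9 = 5, 6602 mod 17 = 6, 6602 mod 8 = 2.

x ≡ 6602 (mod 15912).


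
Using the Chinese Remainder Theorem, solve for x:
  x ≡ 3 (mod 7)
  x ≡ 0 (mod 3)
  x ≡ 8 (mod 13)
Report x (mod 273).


Moduli 7, 3, 13 are pairwise coprime; by CRT there is a unique solution modulo M = 7 · 3 · 13 = 273.
Solve pairwise, accumulating the modulus:
  Start with x ≡ 3 (mod 7).
  Combine with x ≡ 0 (mod 3): since gcd(7, 3) = 1, we get a unique residue mod 21.
    Write x = 3 + 7·t and substitute into x ≡ 0 (mod 3): 7·t ≡ 0 − 3 = -3 (mod 3).
    Reduce coefficients mod 3: 1·t ≡ 0 (mod 3).
    So t ≡ 0 (mod 3).
    Then x = 3 + 7·0 = 3, valid modulo lcm(7, 3) = 21: x ≡ 3 (mod 21).
  Combine with x ≡ 8 (mod 13): since gcd(21, 13) = 1, we get a unique residue mod 273.
    Write x = 3 + 21·t and substitute into x ≡ 8 (mod 13): 21·t ≡ 8 − 3 = 5 (mod 13).
    Reduce coefficients mod 13: 8·t ≡ 5 (mod 13).
    The inverse of 8 mod 13 is 5 (since 8·5 = 40 = 3·13 + 1), so t ≡ 5·5 = 25 ≡ 12 (mod 13).
    Then x = 3 + 21·12 = 255, valid modulo lcm(21, 13) = 273: x ≡ 255 (mod 273).
Verify: 255 mod 7 = 3 ✓, 255 mod 3 = 0 ✓, 255 mod 13 = 8 ✓.

x ≡ 255 (mod 273).


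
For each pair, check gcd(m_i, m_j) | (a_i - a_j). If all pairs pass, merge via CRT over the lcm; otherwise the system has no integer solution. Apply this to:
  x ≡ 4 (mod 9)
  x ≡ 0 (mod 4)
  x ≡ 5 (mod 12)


Moduli 9, 4, 12 are not pairwise coprime, so CRT works modulo lcm(m_i) when all pairwise compatibility conditions hold.
Pairwise compatibility: gcd(m_i, m_j) must divide a_i - a_j for every pair.
Merge one congruence at a time:
  Start: x ≡ 4 (mod 9).
  Combine with x ≡ 0 (mod 4): gcd(9, 4) = 1; 0 - 4 = -4, which IS divisible by 1, so compatible.
    Write x = 4 + 9·t and substitute into x ≡ 0 (mod 4): 9·t ≡ 0 − 4 = -4 (mod 4).
    Reduce coefficients mod 4: 1·t ≡ 0 (mod 4).
    So t ≡ 0 (mod 4).
    Then x = 4 + 9·0 = 4, valid modulo lcm(9, 4) = 36: x ≡ 4 (mod 36).
  Combine with x ≡ 5 (mod 12): gcd(36, 12) = 12, and 5 - 4 = 1 is NOT divisible by 12.
    ⇒ system is inconsistent (no integer solution).

No solution (the system is inconsistent).


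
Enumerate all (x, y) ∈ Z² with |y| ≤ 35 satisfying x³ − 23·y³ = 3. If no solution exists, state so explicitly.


The equation is x³ - 23y³ = 3. For fixed y, x³ = 23·y³ + 3, so a solution requires the RHS to be a perfect cube.
Strategy: iterate y from -35 to 35, compute RHS = 23·y³ + 3, and check whether it is a (positive or negative) perfect cube.
Check small values of y:
  y = 0: RHS = 3 is not a perfect cube.
  y = 1: RHS = 26 is not a perfect cube.
  y = -1: RHS = -20 is not a perfect cube.
  y = 2: RHS = 187 is not a perfect cube.
  y = -2: RHS = -181 is not a perfect cube.
  y = 3: RHS = 624 is not a perfect cube.
  y = -3: RHS = -618 is not a perfect cube.
Continuing the search up to |y| = 35 finds no solutions either.
No (x, y) in the scanned range satisfies the equation.

No integer solutions with |y| ≤ 35.


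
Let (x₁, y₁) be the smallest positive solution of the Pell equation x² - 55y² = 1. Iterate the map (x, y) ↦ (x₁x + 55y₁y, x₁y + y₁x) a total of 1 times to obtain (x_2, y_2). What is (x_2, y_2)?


Step 1: Find the fundamental solution (x₁, y₁) of x² - 55y² = 1.
  Expand √55 as a continued fraction. a₀ = ⌊√55⌋ = 7; iterate m_{k+1} = d_k·a_k − m_k, d_{k+1} = (55 − m_{k+1}²)/d_k, a_{k+1} = ⌊(a₀ + m_{k+1})/d_{k+1}⌋ (starting m₀ = 0, d₀ = 1), with convergents p_k = a_k·p_{k-1} + p_{k-2}, q_k = a_k·q_{k-1} + q_{k-2} (p₋₁ = 1, q₋₁ = 0):
  k = 0: a₀ = 7; p₀/q₀ = 7/1; p₀² − 55·q₀² = 49 − 55 = -6.
  k = 1: m = 7, d = 6, a = ⌊(7 + 7)/6⌋ = 2; p/q = (2·7 + 1)/(2·1 + 0) = 15/2; p² − 55·q² = 225 − 220 = 5.
  k = 2: m = 5, d = 5, a = ⌊(7 + 5)/5⌋ = 2; p/q = (2·15 + 7)/(2·2 + 1) = 37/5; p² − 55·q² = 1369 − 1375 = -6.
  k = 3: m = 5, d = 6, a = ⌊(7 + 5)/6⌋ = 2; p/q = (2·37 + 15)/(2·5 + 2) = 89/12; p² − 55·q² = 7921 − 7920 = 1.
  The first convergent with p² − 55·q² = 1 gives the fundamental solution (x₁, y₁) = (89, 12).
Step 2: Apply the recurrence (x_{n+1}, y_{n+1}) = (x₁x_n + 55y₁y_n, x₁y_n + y₁x_n) repeatedly.
  From (x_1, y_1) = (89, 12): x_2 = 89·89 + 55·12·12 = 15841; y_2 = 89·12 + 12·89 = 2136.
Step 3: Verify x_2² - 55·y_2² = 250937281 - 250937280 = 1 (should be 1). ✓

(x_1, y_1) = (89, 12); (x_2, y_2) = (15841, 2136).


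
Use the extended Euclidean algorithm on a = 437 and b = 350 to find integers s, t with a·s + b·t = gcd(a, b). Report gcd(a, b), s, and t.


Euclidean algorithm on (437, 350) — divide until remainder is 0:
  437 = 1 · 350 + 87
  350 = 4 · 87 + 2
  87 = 43 · 2 + 1
  2 = 2 · 1 + 0
gcd(437, 350) = 1.
Track Bezout coefficients alongside the remainders: start with r₀ = 437 = a·1 + b·0 (s = 1, t = 0) and r₁ = 350 = a·0 + b·1 (s = 0, t = 1); each new remainder r_{k+1} = r_{k-1} − q_k·r_k inherits s_{k+1} = s_{k-1} − q_k·s_k, t_{k+1} = t_{k-1} − q_k·t_k, so r_k = a·s_k + b·t_k at every step:
  q = 1: r = 87, s = 1 − 1·0 = 1, t = 0 − 1·1 = -1  (check: 437·1 + 350·(-1) = 87)
  q = 4: r = 2, s = 0 − 4·1 = -4, t = 1 − 4·(-1) = 5  (check: 437·(-4) + 350·5 = 2)
  q = 43: r = 1, s = 1 − 43·(-4) = 173, t = -1 − 43·5 = -216  (check: 437·173 + 350·(-216) = 1)
The row with r = 1 (the gcd) gives the Bezout coefficients s = 173, t = -216.
Result: 437 · (173) + 350 · (-216) = 1.

gcd(437, 350) = 1; s = 173, t = -216 (check: 437·173 + 350·(-216) = 1).


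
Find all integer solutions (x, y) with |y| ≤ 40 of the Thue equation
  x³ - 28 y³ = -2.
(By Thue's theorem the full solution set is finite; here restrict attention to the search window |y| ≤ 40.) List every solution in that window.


The equation is x³ - 28y³ = -2. For fixed y, x³ = 28·y³ − 2, so a solution requires the RHS to be a perfect cube.
Strategy: iterate y from -40 to 40, compute RHS = 28·y³ − 2, and check whether it is a (positive or negative) perfect cube.
Check small values of y:
  y = 0: RHS = -2 is not a perfect cube.
  y = 1: RHS = 26 is not a perfect cube.
  y = -1: RHS = -30 is not a perfect cube.
  y = 2: RHS = 222 is not a perfect cube.
  y = -2: RHS = -226 is not a perfect cube.
  y = 3: RHS = 754 is not a perfect cube.
  y = -3: RHS = -758 is not a perfect cube.
Continuing the search up to |y| = 40 finds no solutions either.
No (x, y) in the scanned range satisfies the equation.

No integer solutions with |y| ≤ 40.


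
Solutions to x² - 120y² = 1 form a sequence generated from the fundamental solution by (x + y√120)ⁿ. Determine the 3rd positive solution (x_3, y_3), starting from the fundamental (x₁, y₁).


Step 1: Find the fundamental solution (x₁, y₁) of x² - 120y² = 1.
  Expand √120 as a continued fraction. a₀ = ⌊√120⌋ = 10; iterate m_{k+1} = d_k·a_k − m_k, d_{k+1} = (120 − m_{k+1}²)/d_k, a_{k+1} = ⌊(a₀ + m_{k+1})/d_{k+1}⌋ (starting m₀ = 0, d₀ = 1), with convergents p_k = a_k·p_{k-1} + p_{k-2}, q_k = a_k·q_{k-1} + q_{k-2} (p₋₁ = 1, q₋₁ = 0):
  k = 0: a₀ = 10; p₀/q₀ = 10/1; p₀² − 120·q₀² = 100 − 120 = -20.
  k = 1: m = 10, d = 20, a = ⌊(10 + 10)/20⌋ = 1; p/q = (1·10 + 1)/(1·1 + 0) = 11/1; p² − 120·q² = 121 − 120 = 1.
  The first convergent with p² − 120·q² = 1 gives the fundamental solution (x₁, y₁) = (11, 1).
Step 2: Apply the recurrence (x_{n+1}, y_{n+1}) = (x₁x_n + 120y₁y_n, x₁y_n + y₁x_n) repeatedly.
  From (x_1, y_1) = (11, 1): x_2 = 11·11 + 120·1·1 = 241; y_2 = 11·1 + 1·11 = 22.
  From (x_2, y_2) = (241, 22): x_3 = 11·241 + 120·1·22 = 5291; y_3 = 11·22 + 1·241 = 483.
Step 3: Verify x_3² - 120·y_3² = 27994681 - 27994680 = 1 (should be 1). ✓

(x_1, y_1) = (11, 1); (x_3, y_3) = (5291, 483).
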